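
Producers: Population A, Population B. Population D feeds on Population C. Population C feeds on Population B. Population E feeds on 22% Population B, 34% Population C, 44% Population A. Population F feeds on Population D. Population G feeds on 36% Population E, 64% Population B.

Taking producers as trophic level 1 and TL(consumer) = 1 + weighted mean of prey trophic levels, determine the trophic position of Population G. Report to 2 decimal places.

Population C: 1 + 1 = 2
Population D: 1 + 2 = 3
Population E: 1 + (0.22×1 + 0.34×2 + 0.44×1) = 2.34
Population F: 1 + 3 = 4
Population G: 1 + (0.36×2.34 + 0.64×1) = 2.4824

2.48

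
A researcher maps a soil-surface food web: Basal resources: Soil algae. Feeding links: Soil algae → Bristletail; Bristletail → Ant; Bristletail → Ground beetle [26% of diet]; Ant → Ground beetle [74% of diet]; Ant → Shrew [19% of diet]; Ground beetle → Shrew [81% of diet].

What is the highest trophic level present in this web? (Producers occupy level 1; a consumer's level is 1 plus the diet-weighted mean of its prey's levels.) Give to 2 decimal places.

4.60

Bristletail: 1 + 1 = 2
Ant: 1 + 2 = 3
Ground beetle: 1 + (0.26×2 + 0.74×3) = 3.74
Shrew: 1 + (0.19×3 + 0.81×3.74) = 4.5994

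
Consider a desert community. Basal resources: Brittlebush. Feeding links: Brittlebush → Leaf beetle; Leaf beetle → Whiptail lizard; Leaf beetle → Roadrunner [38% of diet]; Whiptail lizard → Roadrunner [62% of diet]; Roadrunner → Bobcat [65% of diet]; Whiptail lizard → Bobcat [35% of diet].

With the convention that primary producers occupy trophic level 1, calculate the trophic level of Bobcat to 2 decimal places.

4.40

Leaf beetle: 1 + 1 = 2
Whiptail lizard: 1 + 2 = 3
Roadrunner: 1 + (0.38×2 + 0.62×3) = 3.62
Bobcat: 1 + (0.65×3.62 + 0.35×3) = 4.403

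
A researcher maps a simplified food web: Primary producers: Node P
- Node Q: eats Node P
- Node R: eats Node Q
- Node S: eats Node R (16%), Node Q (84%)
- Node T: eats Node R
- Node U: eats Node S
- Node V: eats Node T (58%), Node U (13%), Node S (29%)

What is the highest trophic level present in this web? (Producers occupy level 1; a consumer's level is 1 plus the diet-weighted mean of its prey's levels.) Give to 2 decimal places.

4.78

Node Q: 1 + 1 = 2
Node R: 1 + 2 = 3
Node S: 1 + (0.16×3 + 0.84×2) = 3.16
Node T: 1 + 3 = 4
Node U: 1 + 3.16 = 4.16
Node V: 1 + (0.58×4 + 0.13×4.16 + 0.29×3.16) = 4.7772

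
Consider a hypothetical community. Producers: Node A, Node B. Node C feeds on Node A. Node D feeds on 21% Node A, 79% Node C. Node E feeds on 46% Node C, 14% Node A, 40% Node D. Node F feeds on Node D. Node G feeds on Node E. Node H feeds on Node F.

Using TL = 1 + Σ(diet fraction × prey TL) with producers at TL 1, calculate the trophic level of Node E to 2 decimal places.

Node C: 1 + 1 = 2
Node D: 1 + (0.21×1 + 0.79×2) = 2.79
Node E: 1 + (0.46×2 + 0.14×1 + 0.4×2.79) = 3.176
Node F: 1 + 2.79 = 3.79
Node G: 1 + 3.176 = 4.176
Node H: 1 + 3.79 = 4.79

3.18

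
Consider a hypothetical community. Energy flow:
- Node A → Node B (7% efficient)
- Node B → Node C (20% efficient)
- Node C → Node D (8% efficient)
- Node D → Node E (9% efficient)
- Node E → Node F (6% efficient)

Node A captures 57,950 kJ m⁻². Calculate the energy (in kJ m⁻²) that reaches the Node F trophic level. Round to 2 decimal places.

0.35 kJ m⁻²

Node B: 57950 × 0.07 = 4056.5 kJ m⁻²
Node C: 4056.5 × 0.2 = 811.3 kJ m⁻²
Node D: 811.3 × 0.08 = 64.904 kJ m⁻²
Node E: 64.904 × 0.09 = 5.84136 kJ m⁻²
Node F: 5.84136 × 0.06 = 0.3504816 kJ m⁻²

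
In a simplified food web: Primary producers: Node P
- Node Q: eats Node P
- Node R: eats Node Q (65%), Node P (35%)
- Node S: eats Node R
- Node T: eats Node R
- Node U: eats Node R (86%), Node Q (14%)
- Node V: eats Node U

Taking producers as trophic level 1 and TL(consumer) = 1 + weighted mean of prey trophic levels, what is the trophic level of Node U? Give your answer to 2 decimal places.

3.56

Node Q: 1 + 1 = 2
Node R: 1 + (0.65×2 + 0.35×1) = 2.65
Node S: 1 + 2.65 = 3.65
Node T: 1 + 2.65 = 3.65
Node U: 1 + (0.86×2.65 + 0.14×2) = 3.559
Node V: 1 + 3.559 = 4.559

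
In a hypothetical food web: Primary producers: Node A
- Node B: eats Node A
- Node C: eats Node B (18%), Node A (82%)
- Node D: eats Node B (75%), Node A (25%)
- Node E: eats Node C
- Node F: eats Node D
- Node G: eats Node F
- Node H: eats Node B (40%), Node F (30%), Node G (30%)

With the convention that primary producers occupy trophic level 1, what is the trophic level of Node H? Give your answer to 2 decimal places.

4.35

Node B: 1 + 1 = 2
Node C: 1 + (0.18×2 + 0.82×1) = 2.18
Node D: 1 + (0.75×2 + 0.25×1) = 2.75
Node E: 1 + 2.18 = 3.18
Node F: 1 + 2.75 = 3.75
Node G: 1 + 3.75 = 4.75
Node H: 1 + (0.4×2 + 0.3×3.75 + 0.3×4.75) = 4.35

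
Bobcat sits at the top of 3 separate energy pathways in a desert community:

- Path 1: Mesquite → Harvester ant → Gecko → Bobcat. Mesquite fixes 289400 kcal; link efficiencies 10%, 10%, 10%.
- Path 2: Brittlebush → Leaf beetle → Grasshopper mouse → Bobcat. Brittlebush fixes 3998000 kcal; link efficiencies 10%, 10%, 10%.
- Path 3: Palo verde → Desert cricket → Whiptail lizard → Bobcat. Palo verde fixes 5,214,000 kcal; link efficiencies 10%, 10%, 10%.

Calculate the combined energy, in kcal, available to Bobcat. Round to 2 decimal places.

9501.40 kcal

Path 1: 289400 × 0.1 × 0.1 × 0.1 = 289.4 kcal
Path 2: 3998000 × 0.1 × 0.1 × 0.1 = 3998 kcal
Path 3: 5214000 × 0.1 × 0.1 × 0.1 = 5214 kcal
Total at Bobcat: 289.4 + 3998 + 5214 = 9501.4 kcal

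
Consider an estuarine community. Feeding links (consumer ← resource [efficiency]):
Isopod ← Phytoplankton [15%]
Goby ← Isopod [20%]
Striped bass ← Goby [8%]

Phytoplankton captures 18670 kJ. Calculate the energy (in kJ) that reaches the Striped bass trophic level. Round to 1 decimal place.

44.8 kJ

Isopod: 18670 × 0.15 = 2800.5 kJ
Goby: 2800.5 × 0.2 = 560.1 kJ
Striped bass: 560.1 × 0.08 = 44.808 kJ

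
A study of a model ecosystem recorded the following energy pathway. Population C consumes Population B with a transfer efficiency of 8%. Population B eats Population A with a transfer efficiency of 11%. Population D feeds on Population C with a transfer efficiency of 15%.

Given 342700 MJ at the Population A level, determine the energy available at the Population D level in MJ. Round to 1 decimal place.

Population B: 342700 × 0.11 = 37697 MJ
Population C: 37697 × 0.08 = 3015.76 MJ
Population D: 3015.76 × 0.15 = 452.364 MJ

452.4 MJ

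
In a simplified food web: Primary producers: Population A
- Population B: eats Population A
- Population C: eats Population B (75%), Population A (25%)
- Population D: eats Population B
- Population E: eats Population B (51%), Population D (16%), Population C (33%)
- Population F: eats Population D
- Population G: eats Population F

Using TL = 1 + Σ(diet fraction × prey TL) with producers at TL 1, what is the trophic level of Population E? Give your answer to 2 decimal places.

Population B: 1 + 1 = 2
Population C: 1 + (0.75×2 + 0.25×1) = 2.75
Population D: 1 + 2 = 3
Population E: 1 + (0.51×2 + 0.16×3 + 0.33×2.75) = 3.4075
Population F: 1 + 3 = 4
Population G: 1 + 4 = 5

3.41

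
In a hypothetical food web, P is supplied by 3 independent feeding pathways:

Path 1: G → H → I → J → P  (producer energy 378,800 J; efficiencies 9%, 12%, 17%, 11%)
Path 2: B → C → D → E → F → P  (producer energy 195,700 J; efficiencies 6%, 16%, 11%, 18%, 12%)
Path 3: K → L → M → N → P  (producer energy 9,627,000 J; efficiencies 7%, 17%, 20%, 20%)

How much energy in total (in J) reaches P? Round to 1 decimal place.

Path 1: 378800 × 0.09 × 0.12 × 0.17 × 0.11 = 76.502448 J
Path 2: 195700 × 0.06 × 0.16 × 0.11 × 0.18 × 0.12 = 4.46383872 J
Path 3: 9627000 × 0.07 × 0.17 × 0.2 × 0.2 = 4582.452 J
Total at P: 76.502448 + 4.46383872 + 4582.452 = 4663.41828672 J

4663.4 J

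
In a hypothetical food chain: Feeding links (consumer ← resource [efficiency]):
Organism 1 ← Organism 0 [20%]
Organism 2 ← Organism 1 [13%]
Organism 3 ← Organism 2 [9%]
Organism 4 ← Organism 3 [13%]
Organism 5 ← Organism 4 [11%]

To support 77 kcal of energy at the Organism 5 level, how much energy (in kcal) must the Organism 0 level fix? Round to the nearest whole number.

2301118 kcal

Cumulative transfer efficiency: 0.2 × 0.13 × 0.09 × 0.13 × 0.11 = 0.000033462
Organism 0 energy = 77 / 0.000033462 = 2301118 kcal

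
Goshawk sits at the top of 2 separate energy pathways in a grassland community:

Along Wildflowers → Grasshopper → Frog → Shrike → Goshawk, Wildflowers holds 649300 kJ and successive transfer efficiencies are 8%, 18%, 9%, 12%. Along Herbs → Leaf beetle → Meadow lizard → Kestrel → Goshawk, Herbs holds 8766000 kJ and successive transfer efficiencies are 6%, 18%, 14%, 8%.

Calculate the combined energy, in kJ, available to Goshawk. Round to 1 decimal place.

Via Wildflowers: 649300 × 0.08 × 0.18 × 0.09 × 0.12 = 100.979136 kJ
Via Herbs: 8766000 × 0.06 × 0.18 × 0.14 × 0.08 = 1060.33536 kJ
Total at Goshawk: 100.979136 + 1060.33536 = 1161.314496 kJ

1161.3 kJ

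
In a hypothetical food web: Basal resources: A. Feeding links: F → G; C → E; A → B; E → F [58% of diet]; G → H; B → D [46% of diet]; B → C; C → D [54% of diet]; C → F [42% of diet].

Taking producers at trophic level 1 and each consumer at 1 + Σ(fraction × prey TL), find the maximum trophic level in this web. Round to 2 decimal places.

B: 1 + 1 = 2
C: 1 + 2 = 3
D: 1 + (0.54×3 + 0.46×2) = 3.54
E: 1 + 3 = 4
F: 1 + (0.42×3 + 0.58×4) = 4.58
G: 1 + 4.58 = 5.58
H: 1 + 5.58 = 6.58

6.58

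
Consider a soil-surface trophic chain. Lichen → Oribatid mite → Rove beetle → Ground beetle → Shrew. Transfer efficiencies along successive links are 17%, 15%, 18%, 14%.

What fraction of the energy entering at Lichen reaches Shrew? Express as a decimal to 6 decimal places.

0.000643

Product of link efficiencies: 0.17 × 0.15 × 0.18 × 0.14 = 0.0006426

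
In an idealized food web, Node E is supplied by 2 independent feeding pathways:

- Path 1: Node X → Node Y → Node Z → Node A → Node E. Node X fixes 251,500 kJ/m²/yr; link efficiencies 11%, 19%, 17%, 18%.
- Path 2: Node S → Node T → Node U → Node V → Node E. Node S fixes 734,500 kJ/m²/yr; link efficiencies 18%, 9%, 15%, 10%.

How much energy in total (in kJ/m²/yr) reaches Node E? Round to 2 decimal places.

339.33 kJ/m²/yr

Path 1: 251500 × 0.11 × 0.19 × 0.17 × 0.18 = 160.84431 kJ/m²/yr
Path 2: 734500 × 0.18 × 0.09 × 0.15 × 0.1 = 178.4835 kJ/m²/yr
Total at Node E: 160.84431 + 178.4835 = 339.32781 kJ/m²/yr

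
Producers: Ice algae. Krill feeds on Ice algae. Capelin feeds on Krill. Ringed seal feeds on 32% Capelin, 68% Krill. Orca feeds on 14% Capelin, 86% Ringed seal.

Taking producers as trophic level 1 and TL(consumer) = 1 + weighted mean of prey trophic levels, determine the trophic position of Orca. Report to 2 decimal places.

Krill: 1 + 1 = 2
Capelin: 1 + 2 = 3
Ringed seal: 1 + (0.32×3 + 0.68×2) = 3.32
Orca: 1 + (0.14×3 + 0.86×3.32) = 4.2752

4.28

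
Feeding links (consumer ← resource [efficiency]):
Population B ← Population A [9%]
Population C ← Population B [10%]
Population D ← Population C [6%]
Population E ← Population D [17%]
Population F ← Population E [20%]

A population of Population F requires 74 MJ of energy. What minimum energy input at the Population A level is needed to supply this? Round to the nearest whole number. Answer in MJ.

4030501 MJ

Cumulative transfer efficiency: 0.09 × 0.1 × 0.06 × 0.17 × 0.2 = 0.00001836
Population A energy = 74 / 0.00001836 = 4030501 MJ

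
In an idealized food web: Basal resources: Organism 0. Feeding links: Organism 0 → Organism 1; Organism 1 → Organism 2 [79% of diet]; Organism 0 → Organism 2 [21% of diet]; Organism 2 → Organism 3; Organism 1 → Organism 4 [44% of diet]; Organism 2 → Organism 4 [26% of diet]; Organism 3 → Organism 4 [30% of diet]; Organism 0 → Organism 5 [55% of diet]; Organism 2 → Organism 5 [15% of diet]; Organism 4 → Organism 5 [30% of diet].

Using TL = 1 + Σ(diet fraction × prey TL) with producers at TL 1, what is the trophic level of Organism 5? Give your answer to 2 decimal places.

3.09

Organism 1: 1 + 1 = 2
Organism 2: 1 + (0.79×2 + 0.21×1) = 2.79
Organism 3: 1 + 2.79 = 3.79
Organism 4: 1 + (0.44×2 + 0.26×2.79 + 0.3×3.79) = 3.7424
Organism 5: 1 + (0.55×1 + 0.15×2.79 + 0.3×3.7424) = 3.09122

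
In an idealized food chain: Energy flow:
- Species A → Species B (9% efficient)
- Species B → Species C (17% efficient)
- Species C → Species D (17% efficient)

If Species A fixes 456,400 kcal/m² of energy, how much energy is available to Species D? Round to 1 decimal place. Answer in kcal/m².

1187.1 kcal/m²

Species B: 456400 × 0.09 = 41076 kcal/m²
Species C: 41076 × 0.17 = 6982.92 kcal/m²
Species D: 6982.92 × 0.17 = 1187.0964 kcal/m²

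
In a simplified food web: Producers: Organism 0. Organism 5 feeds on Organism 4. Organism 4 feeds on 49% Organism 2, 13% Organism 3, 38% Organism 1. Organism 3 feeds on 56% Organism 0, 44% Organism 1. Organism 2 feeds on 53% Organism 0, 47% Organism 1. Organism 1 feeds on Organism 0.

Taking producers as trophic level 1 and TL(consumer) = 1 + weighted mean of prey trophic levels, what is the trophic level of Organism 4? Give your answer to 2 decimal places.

3.29

Organism 1: 1 + 1 = 2
Organism 2: 1 + (0.53×1 + 0.47×2) = 2.47
Organism 3: 1 + (0.56×1 + 0.44×2) = 2.44
Organism 4: 1 + (0.49×2.47 + 0.13×2.44 + 0.38×2) = 3.2875
Organism 5: 1 + 3.2875 = 4.2875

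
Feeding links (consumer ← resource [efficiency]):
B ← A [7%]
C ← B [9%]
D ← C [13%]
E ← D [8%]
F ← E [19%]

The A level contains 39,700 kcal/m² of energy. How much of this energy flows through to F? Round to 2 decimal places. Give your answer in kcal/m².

0.49 kcal/m²

B: 39700 × 0.07 = 2779 kcal/m²
C: 2779 × 0.09 = 250.11 kcal/m²
D: 250.11 × 0.13 = 32.5143 kcal/m²
E: 32.5143 × 0.08 = 2.601144 kcal/m²
F: 2.601144 × 0.19 = 0.49421736 kcal/m²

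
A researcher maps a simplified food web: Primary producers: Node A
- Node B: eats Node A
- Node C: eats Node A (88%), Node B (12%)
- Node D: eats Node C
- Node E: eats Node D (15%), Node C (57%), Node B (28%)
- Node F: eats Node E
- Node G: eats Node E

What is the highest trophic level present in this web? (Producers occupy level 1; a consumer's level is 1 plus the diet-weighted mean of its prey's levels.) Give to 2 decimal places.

Node B: 1 + 1 = 2
Node C: 1 + (0.88×1 + 0.12×2) = 2.12
Node D: 1 + 2.12 = 3.12
Node E: 1 + (0.15×3.12 + 0.57×2.12 + 0.28×2) = 3.2364
Node F: 1 + 3.2364 = 4.2364
Node G: 1 + 3.2364 = 4.2364

4.24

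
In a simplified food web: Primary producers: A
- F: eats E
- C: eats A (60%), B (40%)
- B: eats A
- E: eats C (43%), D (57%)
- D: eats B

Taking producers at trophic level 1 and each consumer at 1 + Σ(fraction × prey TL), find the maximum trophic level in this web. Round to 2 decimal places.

4.74

B: 1 + 1 = 2
C: 1 + (0.6×1 + 0.4×2) = 2.4
D: 1 + 2 = 3
E: 1 + (0.43×2.4 + 0.57×3) = 3.742
F: 1 + 3.742 = 4.742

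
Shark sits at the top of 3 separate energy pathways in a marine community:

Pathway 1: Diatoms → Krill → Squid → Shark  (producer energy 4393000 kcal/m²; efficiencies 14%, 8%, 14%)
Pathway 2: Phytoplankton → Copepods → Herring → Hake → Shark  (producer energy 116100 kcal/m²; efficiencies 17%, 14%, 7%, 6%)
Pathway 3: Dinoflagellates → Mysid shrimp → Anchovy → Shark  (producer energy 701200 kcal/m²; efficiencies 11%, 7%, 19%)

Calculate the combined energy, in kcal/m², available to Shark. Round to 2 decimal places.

Pathway 1: 4393000 × 0.14 × 0.08 × 0.14 = 6888.224 kcal/m²
Pathway 2: 116100 × 0.17 × 0.14 × 0.07 × 0.06 = 11.605356 kcal/m²
Pathway 3: 701200 × 0.11 × 0.07 × 0.19 = 1025.8556 kcal/m²
Total at Shark: 6888.224 + 11.605356 + 1025.8556 = 7925.684956 kcal/m²

7925.68 kcal/m²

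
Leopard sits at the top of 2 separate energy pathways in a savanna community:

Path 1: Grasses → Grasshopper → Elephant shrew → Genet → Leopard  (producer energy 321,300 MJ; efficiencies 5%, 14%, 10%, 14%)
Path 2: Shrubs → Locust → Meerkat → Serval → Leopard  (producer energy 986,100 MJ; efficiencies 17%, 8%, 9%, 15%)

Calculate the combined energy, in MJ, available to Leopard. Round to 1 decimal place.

212.5 MJ

Path 1: 321300 × 0.05 × 0.14 × 0.1 × 0.14 = 31.4874 MJ
Path 2: 986100 × 0.17 × 0.08 × 0.09 × 0.15 = 181.04796 MJ
Total at Leopard: 31.4874 + 181.04796 = 212.53536 MJ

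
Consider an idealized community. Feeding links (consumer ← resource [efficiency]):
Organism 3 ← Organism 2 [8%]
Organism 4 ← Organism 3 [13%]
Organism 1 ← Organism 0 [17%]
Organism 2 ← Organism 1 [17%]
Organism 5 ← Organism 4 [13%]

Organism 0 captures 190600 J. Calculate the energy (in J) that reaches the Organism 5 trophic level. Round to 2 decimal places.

Organism 1: 190600 × 0.17 = 32402 J
Organism 2: 32402 × 0.17 = 5508.34 J
Organism 3: 5508.34 × 0.08 = 440.6672 J
Organism 4: 440.6672 × 0.13 = 57.286736 J
Organism 5: 57.286736 × 0.13 = 7.44727568 J

7.45 J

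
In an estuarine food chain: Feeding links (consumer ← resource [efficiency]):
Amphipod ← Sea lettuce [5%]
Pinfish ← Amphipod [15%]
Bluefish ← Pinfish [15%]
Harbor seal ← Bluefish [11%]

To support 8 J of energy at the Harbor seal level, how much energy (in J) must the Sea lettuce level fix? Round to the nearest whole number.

Cumulative transfer efficiency: 0.05 × 0.15 × 0.15 × 0.11 = 0.00012375
Sea lettuce energy = 8 / 0.00012375 = 64646 J

64646 J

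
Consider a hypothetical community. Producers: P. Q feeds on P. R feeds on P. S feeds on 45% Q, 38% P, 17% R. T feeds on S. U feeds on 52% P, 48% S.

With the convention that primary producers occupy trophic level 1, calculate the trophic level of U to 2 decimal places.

Q: 1 + 1 = 2
R: 1 + 1 = 2
S: 1 + (0.45×2 + 0.38×1 + 0.17×2) = 2.62
T: 1 + 2.62 = 3.62
U: 1 + (0.52×1 + 0.48×2.62) = 2.7776

2.78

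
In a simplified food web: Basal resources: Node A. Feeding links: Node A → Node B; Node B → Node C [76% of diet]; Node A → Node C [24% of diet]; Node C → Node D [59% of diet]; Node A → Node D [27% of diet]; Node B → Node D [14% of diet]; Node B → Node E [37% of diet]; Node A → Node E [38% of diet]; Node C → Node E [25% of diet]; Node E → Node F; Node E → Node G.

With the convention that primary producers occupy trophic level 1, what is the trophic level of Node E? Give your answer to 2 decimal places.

2.81

Node B: 1 + 1 = 2
Node C: 1 + (0.76×2 + 0.24×1) = 2.76
Node D: 1 + (0.59×2.76 + 0.27×1 + 0.14×2) = 3.1784
Node E: 1 + (0.37×2 + 0.38×1 + 0.25×2.76) = 2.81
Node F: 1 + 2.81 = 3.81
Node G: 1 + 2.81 = 3.81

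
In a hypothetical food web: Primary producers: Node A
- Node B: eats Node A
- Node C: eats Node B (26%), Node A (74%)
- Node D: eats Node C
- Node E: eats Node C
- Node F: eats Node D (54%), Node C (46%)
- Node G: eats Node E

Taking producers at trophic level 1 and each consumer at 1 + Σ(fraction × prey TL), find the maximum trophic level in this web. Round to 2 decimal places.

Node B: 1 + 1 = 2
Node C: 1 + (0.26×2 + 0.74×1) = 2.26
Node D: 1 + 2.26 = 3.26
Node E: 1 + 2.26 = 3.26
Node F: 1 + (0.54×3.26 + 0.46×2.26) = 3.8
Node G: 1 + 3.26 = 4.26

4.26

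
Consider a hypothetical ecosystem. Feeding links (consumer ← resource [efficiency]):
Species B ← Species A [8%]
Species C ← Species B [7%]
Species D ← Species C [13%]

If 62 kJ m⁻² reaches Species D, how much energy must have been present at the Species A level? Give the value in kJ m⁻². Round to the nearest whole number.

85165 kJ m⁻²

Cumulative transfer efficiency: 0.08 × 0.07 × 0.13 = 0.000728
Species A energy = 62 / 0.000728 = 85165 kJ m⁻²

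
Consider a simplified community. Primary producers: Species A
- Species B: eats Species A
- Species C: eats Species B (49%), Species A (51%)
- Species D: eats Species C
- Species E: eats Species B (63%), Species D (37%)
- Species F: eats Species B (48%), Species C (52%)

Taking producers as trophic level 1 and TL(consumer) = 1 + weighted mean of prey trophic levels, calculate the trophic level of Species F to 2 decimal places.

Species B: 1 + 1 = 2
Species C: 1 + (0.49×2 + 0.51×1) = 2.49
Species D: 1 + 2.49 = 3.49
Species E: 1 + (0.63×2 + 0.37×3.49) = 3.5513
Species F: 1 + (0.48×2 + 0.52×2.49) = 3.2548

3.25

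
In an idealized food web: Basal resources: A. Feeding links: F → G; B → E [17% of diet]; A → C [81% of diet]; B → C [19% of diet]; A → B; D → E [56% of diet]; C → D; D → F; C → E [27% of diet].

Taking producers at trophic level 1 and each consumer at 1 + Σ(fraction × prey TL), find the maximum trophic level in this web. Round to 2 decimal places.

5.19

B: 1 + 1 = 2
C: 1 + (0.81×1 + 0.19×2) = 2.19
D: 1 + 2.19 = 3.19
E: 1 + (0.56×3.19 + 0.27×2.19 + 0.17×2) = 3.7177
F: 1 + 3.19 = 4.19
G: 1 + 4.19 = 5.19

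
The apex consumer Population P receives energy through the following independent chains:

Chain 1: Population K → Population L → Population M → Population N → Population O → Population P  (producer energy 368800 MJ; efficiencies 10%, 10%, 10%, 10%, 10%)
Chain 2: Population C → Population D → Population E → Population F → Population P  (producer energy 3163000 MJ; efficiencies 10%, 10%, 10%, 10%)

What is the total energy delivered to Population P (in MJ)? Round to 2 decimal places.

Chain 1: 368800 × 0.1 × 0.1 × 0.1 × 0.1 × 0.1 = 3.688 MJ
Chain 2: 3163000 × 0.1 × 0.1 × 0.1 × 0.1 = 316.3 MJ
Total at Population P: 3.688 + 316.3 = 319.988 MJ

319.99 MJ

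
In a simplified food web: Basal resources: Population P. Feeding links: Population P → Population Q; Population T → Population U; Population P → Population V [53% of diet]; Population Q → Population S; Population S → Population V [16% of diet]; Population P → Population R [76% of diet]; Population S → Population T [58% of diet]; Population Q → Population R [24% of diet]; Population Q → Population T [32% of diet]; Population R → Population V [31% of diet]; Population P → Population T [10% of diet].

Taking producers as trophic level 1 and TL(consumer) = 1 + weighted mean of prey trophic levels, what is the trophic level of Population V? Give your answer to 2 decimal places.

Population Q: 1 + 1 = 2
Population R: 1 + (0.76×1 + 0.24×2) = 2.24
Population S: 1 + 2 = 3
Population T: 1 + (0.32×2 + 0.1×1 + 0.58×3) = 3.48
Population U: 1 + 3.48 = 4.48
Population V: 1 + (0.31×2.24 + 0.16×3 + 0.53×1) = 2.7044

2.70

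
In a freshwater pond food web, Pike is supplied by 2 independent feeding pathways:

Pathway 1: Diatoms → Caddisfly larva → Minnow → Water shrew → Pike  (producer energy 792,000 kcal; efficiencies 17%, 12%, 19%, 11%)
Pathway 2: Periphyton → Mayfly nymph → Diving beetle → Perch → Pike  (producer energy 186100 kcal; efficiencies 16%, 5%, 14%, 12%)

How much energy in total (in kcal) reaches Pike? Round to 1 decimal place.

Pathway 1: 792000 × 0.17 × 0.12 × 0.19 × 0.11 = 337.67712 kcal
Pathway 2: 186100 × 0.16 × 0.05 × 0.14 × 0.12 = 25.01184 kcal
Total at Pike: 337.67712 + 25.01184 = 362.68896 kcal

362.7 kcal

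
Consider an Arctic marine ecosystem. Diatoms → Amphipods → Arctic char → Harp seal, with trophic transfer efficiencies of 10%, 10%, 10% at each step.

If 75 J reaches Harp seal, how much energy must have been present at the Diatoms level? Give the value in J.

Cumulative transfer efficiency: 0.1 × 0.1 × 0.1 = 0.001
Diatoms energy = 75 / 0.001 = 75000 J

75000 J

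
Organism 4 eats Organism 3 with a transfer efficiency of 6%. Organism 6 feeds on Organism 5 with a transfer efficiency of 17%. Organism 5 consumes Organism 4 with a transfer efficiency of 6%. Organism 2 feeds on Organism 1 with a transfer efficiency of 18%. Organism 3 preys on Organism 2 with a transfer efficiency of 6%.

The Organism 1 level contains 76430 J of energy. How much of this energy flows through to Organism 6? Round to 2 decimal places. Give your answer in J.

0.51 J

Organism 2: 76430 × 0.18 = 13757.4 J
Organism 3: 13757.4 × 0.06 = 825.444 J
Organism 4: 825.444 × 0.06 = 49.52664 J
Organism 5: 49.52664 × 0.06 = 2.9715984 J
Organism 6: 2.9715984 × 0.17 = 0.505171728 J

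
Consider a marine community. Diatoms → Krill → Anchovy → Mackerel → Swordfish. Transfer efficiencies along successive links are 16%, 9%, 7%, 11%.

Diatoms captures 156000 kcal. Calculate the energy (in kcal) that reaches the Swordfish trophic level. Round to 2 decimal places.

17.30 kcal

Krill: 156000 × 0.16 = 24960 kcal
Anchovy: 24960 × 0.09 = 2246.4 kcal
Mackerel: 2246.4 × 0.07 = 157.248 kcal
Swordfish: 157.248 × 0.11 = 17.29728 kcal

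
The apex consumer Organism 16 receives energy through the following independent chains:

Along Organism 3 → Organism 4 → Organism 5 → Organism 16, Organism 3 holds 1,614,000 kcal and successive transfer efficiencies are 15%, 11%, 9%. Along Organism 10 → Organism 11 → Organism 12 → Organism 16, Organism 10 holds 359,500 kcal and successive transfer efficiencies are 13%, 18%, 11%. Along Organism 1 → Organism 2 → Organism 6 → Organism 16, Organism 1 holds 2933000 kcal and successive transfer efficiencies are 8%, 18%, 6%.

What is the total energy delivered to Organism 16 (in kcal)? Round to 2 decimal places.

5856.26 kcal

Via Organism 3: 1614000 × 0.15 × 0.11 × 0.09 = 2396.79 kcal
Via Organism 10: 359500 × 0.13 × 0.18 × 0.11 = 925.353 kcal
Via Organism 1: 2933000 × 0.08 × 0.18 × 0.06 = 2534.112 kcal
Total at Organism 16: 2396.79 + 925.353 + 2534.112 = 5856.255 kcal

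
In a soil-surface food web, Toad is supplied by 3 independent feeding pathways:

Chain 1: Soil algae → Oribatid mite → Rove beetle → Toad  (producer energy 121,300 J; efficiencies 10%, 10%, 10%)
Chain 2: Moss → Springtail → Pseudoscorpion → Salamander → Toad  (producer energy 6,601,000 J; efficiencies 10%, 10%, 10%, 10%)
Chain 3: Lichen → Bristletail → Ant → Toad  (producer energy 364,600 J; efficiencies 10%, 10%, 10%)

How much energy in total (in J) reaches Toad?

1146 J

Chain 1: 121300 × 0.1 × 0.1 × 0.1 = 121.3 J
Chain 2: 6601000 × 0.1 × 0.1 × 0.1 × 0.1 = 660.1 J
Chain 3: 364600 × 0.1 × 0.1 × 0.1 = 364.6 J
Total at Toad: 121.3 + 660.1 + 364.6 = 1146 J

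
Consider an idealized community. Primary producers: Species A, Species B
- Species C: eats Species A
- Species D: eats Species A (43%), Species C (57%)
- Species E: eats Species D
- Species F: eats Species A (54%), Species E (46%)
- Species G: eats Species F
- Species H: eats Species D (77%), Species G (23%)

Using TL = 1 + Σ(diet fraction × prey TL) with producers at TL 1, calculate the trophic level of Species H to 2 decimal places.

3.94

Species C: 1 + 1 = 2
Species D: 1 + (0.43×1 + 0.57×2) = 2.57
Species E: 1 + 2.57 = 3.57
Species F: 1 + (0.54×1 + 0.46×3.57) = 3.1822
Species G: 1 + 3.1822 = 4.1822
Species H: 1 + (0.77×2.57 + 0.23×4.1822) = 3.940806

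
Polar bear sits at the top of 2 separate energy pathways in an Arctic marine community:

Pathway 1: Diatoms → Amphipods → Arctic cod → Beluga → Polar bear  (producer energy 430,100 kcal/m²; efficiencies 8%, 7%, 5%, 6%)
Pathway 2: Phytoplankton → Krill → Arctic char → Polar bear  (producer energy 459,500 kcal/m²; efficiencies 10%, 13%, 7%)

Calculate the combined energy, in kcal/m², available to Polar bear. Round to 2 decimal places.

Pathway 1: 430100 × 0.08 × 0.07 × 0.05 × 0.06 = 7.22568 kcal/m²
Pathway 2: 459500 × 0.1 × 0.13 × 0.07 = 418.145 kcal/m²
Total at Polar bear: 7.22568 + 418.145 = 425.37068 kcal/m²

425.37 kcal/m²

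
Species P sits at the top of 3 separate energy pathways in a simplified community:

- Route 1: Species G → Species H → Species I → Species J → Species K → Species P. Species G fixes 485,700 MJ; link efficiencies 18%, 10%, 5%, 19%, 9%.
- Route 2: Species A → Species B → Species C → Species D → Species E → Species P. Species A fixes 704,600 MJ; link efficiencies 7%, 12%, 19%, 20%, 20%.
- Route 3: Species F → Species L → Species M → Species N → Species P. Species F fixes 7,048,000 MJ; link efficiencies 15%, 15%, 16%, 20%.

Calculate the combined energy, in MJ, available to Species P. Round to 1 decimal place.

Route 1: 485700 × 0.18 × 0.1 × 0.05 × 0.19 × 0.09 = 7.474923 MJ
Route 2: 704600 × 0.07 × 0.12 × 0.19 × 0.2 × 0.2 = 44.981664 MJ
Route 3: 7048000 × 0.15 × 0.15 × 0.16 × 0.2 = 5074.56 MJ
Total at Species P: 7.474923 + 44.981664 + 5074.56 = 5127.016587 MJ

5127.0 MJ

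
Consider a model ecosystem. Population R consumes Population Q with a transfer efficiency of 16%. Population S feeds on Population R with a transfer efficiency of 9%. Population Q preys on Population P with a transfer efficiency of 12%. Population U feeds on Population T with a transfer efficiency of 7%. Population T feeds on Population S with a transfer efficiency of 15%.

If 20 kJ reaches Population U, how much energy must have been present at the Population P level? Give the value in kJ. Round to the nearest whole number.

Cumulative transfer efficiency: 0.12 × 0.16 × 0.09 × 0.15 × 0.07 = 0.000018144
Population P energy = 20 / 0.000018144 = 1102293 kJ

1102293 kJ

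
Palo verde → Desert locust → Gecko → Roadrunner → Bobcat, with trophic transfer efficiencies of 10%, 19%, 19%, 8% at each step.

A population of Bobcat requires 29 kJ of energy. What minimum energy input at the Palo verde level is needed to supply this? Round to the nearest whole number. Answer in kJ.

Cumulative transfer efficiency: 0.1 × 0.19 × 0.19 × 0.08 = 0.0002888
Palo verde energy = 29 / 0.0002888 = 100416 kJ

100416 kJ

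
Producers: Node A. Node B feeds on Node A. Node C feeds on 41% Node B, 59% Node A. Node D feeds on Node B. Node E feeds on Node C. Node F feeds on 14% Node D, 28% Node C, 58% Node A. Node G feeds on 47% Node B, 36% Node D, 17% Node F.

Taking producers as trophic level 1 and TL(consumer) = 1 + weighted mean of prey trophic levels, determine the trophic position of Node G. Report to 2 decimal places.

3.47

Node B: 1 + 1 = 2
Node C: 1 + (0.41×2 + 0.59×1) = 2.41
Node D: 1 + 2 = 3
Node E: 1 + 2.41 = 3.41
Node F: 1 + (0.14×3 + 0.28×2.41 + 0.58×1) = 2.6748
Node G: 1 + (0.47×2 + 0.36×3 + 0.17×2.6748) = 3.474716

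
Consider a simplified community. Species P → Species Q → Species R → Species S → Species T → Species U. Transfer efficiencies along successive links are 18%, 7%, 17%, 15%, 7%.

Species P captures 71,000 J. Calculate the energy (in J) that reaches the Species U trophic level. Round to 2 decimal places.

1.60 J

Species Q: 71000 × 0.18 = 12780 J
Species R: 12780 × 0.07 = 894.6 J
Species S: 894.6 × 0.17 = 152.082 J
Species T: 152.082 × 0.15 = 22.8123 J
Species U: 22.8123 × 0.07 = 1.596861 J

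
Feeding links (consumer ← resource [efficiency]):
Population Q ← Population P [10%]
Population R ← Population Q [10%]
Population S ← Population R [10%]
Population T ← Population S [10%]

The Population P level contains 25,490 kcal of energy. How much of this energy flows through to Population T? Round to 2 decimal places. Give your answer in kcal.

Population Q: 25490 × 0.1 = 2549 kcal
Population R: 2549 × 0.1 = 254.9 kcal
Population S: 254.9 × 0.1 = 25.49 kcal
Population T: 25.49 × 0.1 = 2.549 kcal

2.55 kcal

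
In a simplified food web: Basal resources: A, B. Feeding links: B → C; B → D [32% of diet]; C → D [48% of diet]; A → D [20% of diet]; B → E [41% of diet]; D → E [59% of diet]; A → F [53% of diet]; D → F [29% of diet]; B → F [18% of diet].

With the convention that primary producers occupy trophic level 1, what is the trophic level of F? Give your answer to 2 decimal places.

C: 1 + 1 = 2
D: 1 + (0.32×1 + 0.48×2 + 0.2×1) = 2.48
E: 1 + (0.41×1 + 0.59×2.48) = 2.8732
F: 1 + (0.53×1 + 0.29×2.48 + 0.18×1) = 2.4292

2.43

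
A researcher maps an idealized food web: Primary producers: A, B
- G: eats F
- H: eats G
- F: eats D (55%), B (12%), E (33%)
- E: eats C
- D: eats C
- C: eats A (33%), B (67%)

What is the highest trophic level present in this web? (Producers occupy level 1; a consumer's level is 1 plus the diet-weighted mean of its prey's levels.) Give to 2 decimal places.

5.76

C: 1 + (0.33×1 + 0.67×1) = 2
D: 1 + 2 = 3
E: 1 + 2 = 3
F: 1 + (0.55×3 + 0.12×1 + 0.33×3) = 3.76
G: 1 + 3.76 = 4.76
H: 1 + 4.76 = 5.76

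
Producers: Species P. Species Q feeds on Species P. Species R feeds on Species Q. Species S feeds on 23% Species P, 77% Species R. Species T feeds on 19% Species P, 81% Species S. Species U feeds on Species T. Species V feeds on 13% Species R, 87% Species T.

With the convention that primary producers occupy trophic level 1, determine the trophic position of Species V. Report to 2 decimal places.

4.92

Species Q: 1 + 1 = 2
Species R: 1 + 2 = 3
Species S: 1 + (0.23×1 + 0.77×3) = 3.54
Species T: 1 + (0.19×1 + 0.81×3.54) = 4.0574
Species U: 1 + 4.0574 = 5.0574
Species V: 1 + (0.13×3 + 0.87×4.0574) = 4.919938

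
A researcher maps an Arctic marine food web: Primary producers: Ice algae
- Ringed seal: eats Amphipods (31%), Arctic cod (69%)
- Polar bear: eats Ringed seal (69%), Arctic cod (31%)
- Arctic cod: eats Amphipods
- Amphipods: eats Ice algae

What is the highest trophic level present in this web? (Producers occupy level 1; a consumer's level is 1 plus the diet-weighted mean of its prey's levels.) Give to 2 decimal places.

4.48

Amphipods: 1 + 1 = 2
Arctic cod: 1 + 2 = 3
Ringed seal: 1 + (0.31×2 + 0.69×3) = 3.69
Polar bear: 1 + (0.69×3.69 + 0.31×3) = 4.4761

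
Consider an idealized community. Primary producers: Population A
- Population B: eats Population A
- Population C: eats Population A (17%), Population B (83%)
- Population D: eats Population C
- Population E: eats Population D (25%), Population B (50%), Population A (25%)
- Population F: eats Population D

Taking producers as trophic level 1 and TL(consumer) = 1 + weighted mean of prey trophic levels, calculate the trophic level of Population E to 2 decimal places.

3.21

Population B: 1 + 1 = 2
Population C: 1 + (0.17×1 + 0.83×2) = 2.83
Population D: 1 + 2.83 = 3.83
Population E: 1 + (0.25×3.83 + 0.5×2 + 0.25×1) = 3.2075
Population F: 1 + 3.83 = 4.83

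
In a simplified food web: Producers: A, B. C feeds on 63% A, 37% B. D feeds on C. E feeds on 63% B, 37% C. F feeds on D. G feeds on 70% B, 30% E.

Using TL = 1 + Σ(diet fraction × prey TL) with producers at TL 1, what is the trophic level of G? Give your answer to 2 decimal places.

C: 1 + (0.63×1 + 0.37×1) = 2
D: 1 + 2 = 3
E: 1 + (0.63×1 + 0.37×2) = 2.37
F: 1 + 3 = 4
G: 1 + (0.7×1 + 0.3×2.37) = 2.411

2.41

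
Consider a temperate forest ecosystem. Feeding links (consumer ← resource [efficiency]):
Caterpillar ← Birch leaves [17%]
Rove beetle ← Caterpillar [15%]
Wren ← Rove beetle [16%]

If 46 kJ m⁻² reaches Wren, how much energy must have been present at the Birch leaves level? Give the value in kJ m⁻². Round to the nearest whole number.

Cumulative transfer efficiency: 0.17 × 0.15 × 0.16 = 0.00408
Birch leaves energy = 46 / 0.00408 = 11275 kJ m⁻²

11275 kJ m⁻²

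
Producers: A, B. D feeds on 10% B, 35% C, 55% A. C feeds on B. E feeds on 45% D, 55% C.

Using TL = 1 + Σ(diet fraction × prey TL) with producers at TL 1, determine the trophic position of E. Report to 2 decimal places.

3.16

C: 1 + 1 = 2
D: 1 + (0.1×1 + 0.35×2 + 0.55×1) = 2.35
E: 1 + (0.45×2.35 + 0.55×2) = 3.1575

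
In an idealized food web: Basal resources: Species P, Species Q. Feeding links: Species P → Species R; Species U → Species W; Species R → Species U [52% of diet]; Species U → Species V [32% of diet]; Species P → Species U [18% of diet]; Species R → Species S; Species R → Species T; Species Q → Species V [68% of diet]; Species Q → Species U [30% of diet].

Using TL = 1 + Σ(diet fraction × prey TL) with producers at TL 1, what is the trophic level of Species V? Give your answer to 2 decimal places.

2.49

Species R: 1 + 1 = 2
Species S: 1 + 2 = 3
Species T: 1 + 2 = 3
Species U: 1 + (0.3×1 + 0.52×2 + 0.18×1) = 2.52
Species V: 1 + (0.68×1 + 0.32×2.52) = 2.4864
Species W: 1 + 2.52 = 3.52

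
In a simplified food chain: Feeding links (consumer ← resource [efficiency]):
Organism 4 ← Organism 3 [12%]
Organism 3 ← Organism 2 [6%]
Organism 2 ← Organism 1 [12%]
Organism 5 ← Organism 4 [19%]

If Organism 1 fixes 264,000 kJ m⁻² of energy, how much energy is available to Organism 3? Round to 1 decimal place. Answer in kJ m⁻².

1900.8 kJ m⁻²

Organism 2: 264000 × 0.12 = 31680 kJ m⁻²
Organism 3: 31680 × 0.06 = 1900.8 kJ m⁻²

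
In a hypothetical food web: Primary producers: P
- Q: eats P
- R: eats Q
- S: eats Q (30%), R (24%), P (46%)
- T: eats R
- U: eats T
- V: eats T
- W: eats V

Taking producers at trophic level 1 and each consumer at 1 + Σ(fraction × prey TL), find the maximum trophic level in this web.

6

Q: 1 + 1 = 2
R: 1 + 2 = 3
S: 1 + (0.3×2 + 0.24×3 + 0.46×1) = 2.78
T: 1 + 3 = 4
U: 1 + 4 = 5
V: 1 + 4 = 5
W: 1 + 5 = 6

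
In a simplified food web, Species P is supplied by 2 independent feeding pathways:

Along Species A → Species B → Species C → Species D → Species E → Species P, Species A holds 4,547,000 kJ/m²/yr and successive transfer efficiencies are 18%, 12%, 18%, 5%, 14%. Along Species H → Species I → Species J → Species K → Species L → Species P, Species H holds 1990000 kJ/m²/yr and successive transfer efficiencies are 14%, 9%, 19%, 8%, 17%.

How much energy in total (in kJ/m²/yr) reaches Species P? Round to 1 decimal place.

188.5 kJ/m²/yr

Via Species A: 4547000 × 0.18 × 0.12 × 0.18 × 0.05 × 0.14 = 123.751152 kJ/m²/yr
Via Species H: 1990000 × 0.14 × 0.09 × 0.19 × 0.08 × 0.17 = 64.791216 kJ/m²/yr
Total at Species P: 123.751152 + 64.791216 = 188.542368 kJ/m²/yr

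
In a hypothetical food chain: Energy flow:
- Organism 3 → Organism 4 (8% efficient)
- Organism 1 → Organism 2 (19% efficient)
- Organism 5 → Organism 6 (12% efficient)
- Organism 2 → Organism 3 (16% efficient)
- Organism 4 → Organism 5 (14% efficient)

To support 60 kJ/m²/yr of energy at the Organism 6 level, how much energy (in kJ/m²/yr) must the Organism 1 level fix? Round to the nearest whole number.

Cumulative transfer efficiency: 0.19 × 0.16 × 0.08 × 0.14 × 0.12 = 0.0000408576
Organism 1 energy = 60 / 0.0000408576 = 1468515 kJ/m²/yr

1468515 kJ/m²/yr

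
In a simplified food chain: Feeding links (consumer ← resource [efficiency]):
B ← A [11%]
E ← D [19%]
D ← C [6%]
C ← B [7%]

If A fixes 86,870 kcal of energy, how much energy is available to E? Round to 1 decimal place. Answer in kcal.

B: 86870 × 0.11 = 9555.7 kcal
C: 9555.7 × 0.07 = 668.899 kcal
D: 668.899 × 0.06 = 40.13394 kcal
E: 40.13394 × 0.19 = 7.6254486 kcal

7.6 kcal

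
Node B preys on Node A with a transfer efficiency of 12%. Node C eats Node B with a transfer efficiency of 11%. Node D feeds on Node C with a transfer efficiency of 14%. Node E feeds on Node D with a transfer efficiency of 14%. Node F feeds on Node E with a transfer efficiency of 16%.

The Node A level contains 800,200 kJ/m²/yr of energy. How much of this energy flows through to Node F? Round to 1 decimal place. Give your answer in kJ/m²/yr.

Node B: 800200 × 0.12 = 96024 kJ/m²/yr
Node C: 96024 × 0.11 = 10562.64 kJ/m²/yr
Node D: 10562.64 × 0.14 = 1478.7696 kJ/m²/yr
Node E: 1478.7696 × 0.14 = 207.027744 kJ/m²/yr
Node F: 207.027744 × 0.16 = 33.12443904 kJ/m²/yr

33.1 kJ/m²/yr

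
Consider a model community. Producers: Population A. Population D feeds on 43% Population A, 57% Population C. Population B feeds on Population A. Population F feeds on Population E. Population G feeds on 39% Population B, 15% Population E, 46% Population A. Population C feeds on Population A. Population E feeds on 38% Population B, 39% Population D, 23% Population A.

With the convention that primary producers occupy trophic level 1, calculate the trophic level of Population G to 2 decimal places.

2.69

Population B: 1 + 1 = 2
Population C: 1 + 1 = 2
Population D: 1 + (0.43×1 + 0.57×2) = 2.57
Population E: 1 + (0.38×2 + 0.39×2.57 + 0.23×1) = 2.9923
Population F: 1 + 2.9923 = 3.9923
Population G: 1 + (0.39×2 + 0.15×2.9923 + 0.46×1) = 2.688845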